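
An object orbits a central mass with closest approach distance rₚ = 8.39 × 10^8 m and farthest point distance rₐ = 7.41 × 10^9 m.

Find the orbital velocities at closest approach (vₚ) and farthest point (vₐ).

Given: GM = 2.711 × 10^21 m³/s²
rₚ = 8.39 × 10^8 m
rₐ = 7.41 × 10^9 m
GM = 2.711 × 10^21 m³/s²
a = (rₚ + rₐ)/2 = 4.1245 × 10^9 m
Vis-viva: v² = GM (2/r − 1/a)
vₚ² = 2.711 × 10^21 × (2.38379 × 10^-9 − 2.42454 × 10^-10) = 5.80516 × 10^12 m²/s²
vₚ = 2.40939 × 10^6 m/s ≈ 2409 km/s
vₐ² = 2.711 × 10^21 × (2.69906 × 10^-10 − 2.42454 × 10^-10) = 7.44221 × 10^10 m²/s²
vₐ = 272804 m/s ≈ 272.8 km/s

Final answer: vₚ = 2409 km/s, vₐ = 272.8 km/s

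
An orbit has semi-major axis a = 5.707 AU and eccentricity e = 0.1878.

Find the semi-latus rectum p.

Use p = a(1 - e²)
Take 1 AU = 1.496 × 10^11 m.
a = 5.707 AU = 8.53767 × 10^11 m
e = 0.1878,  e² = 0.0352688,  1 − e² = 0.964731
p = a(1 − e²) = 8.53767 × 10^11 m × 0.964731 = 8.23656 × 10^11 m ≈ 5.506 AU

Final answer: p = 5.506 AU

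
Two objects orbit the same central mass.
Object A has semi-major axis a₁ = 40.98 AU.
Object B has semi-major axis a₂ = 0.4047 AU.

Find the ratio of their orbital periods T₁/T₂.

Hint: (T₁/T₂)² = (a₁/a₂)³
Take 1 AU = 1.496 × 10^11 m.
a₁ = 40.98 AU = 6.13061 × 10^12 m
a₂ = 0.4047 AU = 6.05431 × 10^10 m
a₁/a₂ = 101.26
T₁/T₂ = (a₁/a₂)^(3/2) = (101.26)^1.5 = 1018.96

Final answer: T₁/T₂ = 1019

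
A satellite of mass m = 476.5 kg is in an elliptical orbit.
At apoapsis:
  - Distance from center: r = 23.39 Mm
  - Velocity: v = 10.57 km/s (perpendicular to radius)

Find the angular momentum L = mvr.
r = 23.39 Mm = 2.339 × 10^7 m
v = 10.57 km/s = 10570 m/s
vr = 10570 × 2.339 × 10^7 = 2.47232 × 10^11 m²/s
L = m × vr = 476.5 × 2.47232 × 10^11 = 1.17806 × 10^14 kg·m²/s ≈ 1.178 × 10^14 kg·m²/s

Final answer: L = 1.178 × 10^14 kg·m²/s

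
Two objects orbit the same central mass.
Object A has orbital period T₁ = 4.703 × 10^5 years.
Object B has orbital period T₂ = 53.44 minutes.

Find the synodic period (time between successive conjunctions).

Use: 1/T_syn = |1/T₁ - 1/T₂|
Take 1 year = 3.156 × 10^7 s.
T₁ = 4.703 × 10^5 years = 1.48427 × 10^13 s
T₂ = 53.44 minutes = 3206.4 s
1/T₁ = 6.73733 × 10^-14 s⁻¹
1/T₂ = 0.000311876 s⁻¹
|1/T₁ − 1/T₂| = 0.000311876 s⁻¹
T_syn = 1 / |1/T₁ − 1/T₂| = 3206.4 s ≈ 53.44 minutes

Final answer: T_syn = 53.44 minutes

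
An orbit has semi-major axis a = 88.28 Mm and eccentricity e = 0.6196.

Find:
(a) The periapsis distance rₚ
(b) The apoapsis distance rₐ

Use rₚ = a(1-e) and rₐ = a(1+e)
a = 88.28 Mm = 8.828 × 10^7 m
e = 0.6196:  1 − e = 0.3804,  1 + e = 1.6196
(a) rₚ = a(1 − e) = 8.828 × 10^7 m × 0.3804 = 3.35817 × 10^7 m ≈ 33.58 Mm
(b) rₐ = a(1 + e) = 8.828 × 10^7 m × 1.6196 = 1.42978 × 10^8 m ≈ 143 Mm

Final answer:
(a) rₚ = 33.58 Mm
(b) rₐ = 143 Mm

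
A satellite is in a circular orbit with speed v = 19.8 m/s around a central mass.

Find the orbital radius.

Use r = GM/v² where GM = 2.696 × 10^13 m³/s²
v = 19.8 m/s
GM = 2.696 × 10^13 m³/s²
v² = 392.04 m²/s²
r = GM/v² = (2.696 × 10^13) / 392.04 = 6.87685 × 10^10 m ≈ 68.77 Gm

Final answer: 68.77 Gm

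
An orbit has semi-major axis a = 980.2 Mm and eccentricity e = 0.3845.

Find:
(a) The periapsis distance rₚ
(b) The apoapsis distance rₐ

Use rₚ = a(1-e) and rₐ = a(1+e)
a = 980.2 Mm = 9.802 × 10^8 m
e = 0.3845:  1 − e = 0.6155,  1 + e = 1.3845
(a) rₚ = a(1 − e) = 9.802 × 10^8 m × 0.6155 = 6.03313 × 10^8 m ≈ 603.3 Mm
(b) rₐ = a(1 + e) = 9.802 × 10^8 m × 1.3845 = 1.35709 × 10^9 m ≈ 1.357 Gm

Final answer:
(a) rₚ = 603.3 Mm
(b) rₐ = 1.357 Gm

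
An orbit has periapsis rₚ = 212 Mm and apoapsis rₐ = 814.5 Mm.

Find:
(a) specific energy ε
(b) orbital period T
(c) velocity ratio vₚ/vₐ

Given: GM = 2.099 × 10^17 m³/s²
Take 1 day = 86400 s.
rₚ = 212 Mm = 2.12 × 10^8 m
rₐ = 814.5 Mm = 8.145 × 10^8 m
GM = 2.099 × 10^17 m³/s²
a = (rₚ + rₐ)/2 = 5.1325 × 10^8 m
e = (rₐ − rₚ)/(rₐ + rₚ) = (6.025 × 10^8) / (1.0265 × 10^9) = 0.586946
(a) 2a = 1.0265 × 10^9 m;  ε = −GM/(2a) = -2.04481 × 10^8 J/kg ≈ -204.5 MJ/kg
(b) a³ = 1.35203 × 10^26 m³;  T = 2π √(a³/GM) = 2π × 25379.7 s = 159466 s ≈ 1.846 days
(c) vₚ/vₐ = rₐ/rₚ (angular momentum) = (8.145 × 10^8) / (2.12 × 10^8) = 3.84198 ≈ 3.842

Final answer:
(a) specific energy ε = -204.5 MJ/kg
(b) orbital period T = 1.846 days
(c) velocity ratio vₚ/vₐ = 3.842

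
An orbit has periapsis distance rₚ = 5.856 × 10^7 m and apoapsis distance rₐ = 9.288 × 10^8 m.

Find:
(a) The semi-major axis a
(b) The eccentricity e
rₚ = 5.856 × 10^7 m
rₐ = 9.288 × 10^8 m
(a) a = (rₚ + rₐ)/2 = 4.9368 × 10^8 m ≈ 4.937 × 10^8 m
(b) e = (rₐ − rₚ)/(rₐ + rₚ) = (8.7024 × 10^8) / (9.8736 × 10^8) = 0.881381

Final answer:
(a) a = 4.937 × 10^8 m
(b) e = 0.8814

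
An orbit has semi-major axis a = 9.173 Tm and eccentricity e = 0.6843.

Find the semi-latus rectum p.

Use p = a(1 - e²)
a = 9.173 Tm = 9.173 × 10^12 m
e = 0.6843,  e² = 0.468266,  1 − e² = 0.531734
p = a(1 − e²) = 9.173 × 10^12 m × 0.531734 = 4.87759 × 10^12 m ≈ 4.878 Tm

Final answer: p = 4.878 Tm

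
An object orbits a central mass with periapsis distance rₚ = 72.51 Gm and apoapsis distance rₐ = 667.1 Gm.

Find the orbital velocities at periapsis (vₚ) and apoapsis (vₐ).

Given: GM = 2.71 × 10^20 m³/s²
rₚ = 72.51 Gm = 7.251 × 10^10 m
rₐ = 667.1 Gm = 6.671 × 10^11 m
GM = 2.71 × 10^20 m³/s²
a = (rₚ + rₐ)/2 = 3.69805 × 10^11 m
Vis-viva: v² = GM (2/r − 1/a)
vₚ² = 2.71 × 10^20 × (2.75824 × 10^-11 − 2.70413 × 10^-12) = 6.74201 × 10^9 m²/s²
vₚ = 82109.8 m/s ≈ 82.11 km/s
vₐ² = 2.71 × 10^20 × (2.99805 × 10^-12 − 2.70413 × 10^-12) = 7.96532 × 10^7 m²/s²
vₐ = 8924.87 m/s ≈ 8.925 km/s

Final answer: vₚ = 82.11 km/s, vₐ = 8.925 km/s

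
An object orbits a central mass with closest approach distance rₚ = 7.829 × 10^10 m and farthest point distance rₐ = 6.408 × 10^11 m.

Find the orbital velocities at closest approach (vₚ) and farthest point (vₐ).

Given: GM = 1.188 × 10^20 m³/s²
rₚ = 7.829 × 10^10 m
rₐ = 6.408 × 10^11 m
GM = 1.188 × 10^20 m³/s²
a = (rₚ + rₐ)/2 = 3.59545 × 10^11 m
Vis-viva: v² = GM (2/r − 1/a)
vₚ² = 1.188 × 10^20 × (2.5546 × 10^-11 − 2.78129 × 10^-12) = 2.70445 × 10^9 m²/s²
vₚ = 52004.4 m/s ≈ 52 km/s
vₐ² = 1.188 × 10^20 × (3.1211 × 10^-12 − 2.78129 × 10^-12) = 4.03689 × 10^7 m²/s²
vₐ = 6353.65 m/s ≈ 6.354 km/s

Final answer: vₚ = 52 km/s, vₐ = 6.354 km/s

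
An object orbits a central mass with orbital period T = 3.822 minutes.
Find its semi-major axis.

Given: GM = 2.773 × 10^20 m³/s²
T = 3.822 minutes = 229.32 s
GM = 2.773 × 10^20 m³/s²
Kepler's third law: a³ = GM T² / (4π²)
T² = 52587.7 s²
a³ = (2.773 × 10^20) × 52587.7 / (4π²) = 3.69381 × 10^23 m³
a = (a³)^(1/3) = 7.17505 × 10^7 m ≈ 71.75 Mm

Final answer: 71.75 Mm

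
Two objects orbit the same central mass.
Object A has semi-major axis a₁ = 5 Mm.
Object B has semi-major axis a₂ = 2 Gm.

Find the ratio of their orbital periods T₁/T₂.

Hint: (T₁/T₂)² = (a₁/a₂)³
a₁ = 5 Mm = 5 × 10^6 m
a₂ = 2 Gm = 2 × 10^9 m
a₁/a₂ = 0.0025
T₁/T₂ = (a₁/a₂)^(3/2) = (0.0025)^1.5 = 0.000125

Final answer: T₁/T₂ = 0.000125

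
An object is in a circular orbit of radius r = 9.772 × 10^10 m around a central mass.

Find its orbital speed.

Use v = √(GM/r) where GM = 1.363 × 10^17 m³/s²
r = 9.772 × 10^10 m
GM = 1.363 × 10^17 m³/s²
GM/r = (1.363 × 10^17) / (9.772 × 10^10) = 1.3948 × 10^6 m²/s²
v = √(GM/r) = 1181.02 m/s ≈ 1.181 km/s

Final answer: 1.181 km/s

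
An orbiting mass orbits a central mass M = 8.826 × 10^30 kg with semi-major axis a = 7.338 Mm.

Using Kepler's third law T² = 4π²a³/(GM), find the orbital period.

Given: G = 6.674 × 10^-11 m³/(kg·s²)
M = 8.826 × 10^30 kg
GM = G × M = 6.674 × 10^-11 × 8.826 × 10^30 = 5.89047 × 10^20 m³/s²
a = 7.338 Mm = 7.338 × 10^6 m
a³ = 3.95124 × 10^20 m³
T = 2π √(a³/GM) = 2π √((3.95124 × 10^20) / (5.89047 × 10^20)) = 2π × 0.819014 s
T = 5.14602 s ≈ 5.146 seconds

Final answer: 5.146 seconds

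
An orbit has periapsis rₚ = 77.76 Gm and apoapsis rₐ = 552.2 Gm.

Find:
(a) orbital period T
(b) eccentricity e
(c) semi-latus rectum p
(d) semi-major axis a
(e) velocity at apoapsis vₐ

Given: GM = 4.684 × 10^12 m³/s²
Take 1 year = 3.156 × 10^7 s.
rₚ = 77.76 Gm = 7.776 × 10^10 m
rₐ = 552.2 Gm = 5.522 × 10^11 m
GM = 4.684 × 10^12 m³/s²
a = (rₚ + rₐ)/2 = 3.1498 × 10^11 m
e = (rₐ − rₚ)/(rₐ + rₚ) = (4.7444 × 10^11) / (6.2996 × 10^11) = 0.753127
(a) a³ = 3.12499 × 10^34 m³;  T = 2π √(a³/GM) = 2π × 8.16801 × 10^10 s = 5.13211 × 10^11 s ≈ 1.626 × 10^4 years
(b) e = 0.753127 ≈ 0.7531
(c) 1 − e² = 0.432799;  p = a(1 − e²) = 3.1498 × 10^11 × 0.432799 = 1.36323 × 10^11 m ≈ 136.3 Gm
(d) a = 3.1498 × 10^11 m ≈ 315 Gm
(e) vₐ² = GM (2/rₐ − 1/a) = 4.684 × 10^12 × (3.62188 × 10^-12 − 3.1748 × 10^-12) = 2.09408 m²/s²;  vₐ = 1.44709 m/s ≈ 1.447 m/s

Final answer:
(a) orbital period T = 1.626 × 10^4 years
(b) eccentricity e = 0.7531
(c) semi-latus rectum p = 136.3 Gm
(d) semi-major axis a = 315 Gm
(e) velocity at apoapsis vₐ = 1.447 m/s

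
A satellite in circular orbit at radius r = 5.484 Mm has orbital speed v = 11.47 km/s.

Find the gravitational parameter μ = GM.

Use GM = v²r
r = 5.484 Mm = 5.484 × 10^6 m
v = 11.47 km/s = 11470 m/s
v² = 1.31561 × 10^8 m²/s²
GM = v²r = 1.31561 × 10^8 × 5.484 × 10^6 = 7.2148 × 10^14 m³/s²
GM ≈ 7.215 × 10^14 m³/s²

Final answer: GM = 7.215 × 10^14 m³/s²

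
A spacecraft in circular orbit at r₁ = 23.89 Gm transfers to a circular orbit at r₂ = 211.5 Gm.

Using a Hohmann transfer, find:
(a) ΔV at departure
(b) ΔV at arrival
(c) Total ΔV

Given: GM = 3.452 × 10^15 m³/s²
r₁ = 23.89 Gm = 2.389 × 10^10 m
r₂ = 211.5 Gm = 2.115 × 10^11 m
GM = 3.452 × 10^15 m³/s²
Transfer ellipse: a_t = (r₁ + r₂)/2 = 1.17695 × 10^11 m
Circular speed at r₁: v₁ = √(GM/r₁) = 380.126 m/s
Transfer speed at r₁ (periapsis): v₁ₜ = √(GM(2/r₁ − 1/a_t)) = 509.57 m/s
(a) ΔV₁ = v₁ₜ − v₁ = 129.444 m/s ≈ 129.4 m/s
Circular speed at r₂: v₂ = √(GM/r₂) = 127.756 m/s
Transfer speed at r₂ (apoapsis): v₂ₜ = √(GM(2/r₂ − 1/a_t)) = 57.5585 m/s
(b) ΔV₂ = v₂ − v₂ₜ = 70.1972 m/s ≈ 70.2 m/s
(c) ΔV_total = ΔV₁ + ΔV₂ = 199.641 m/s ≈ 199.6 m/s

Final answer:
(a) ΔV₁ = 129.4 m/s
(b) ΔV₂ = 70.2 m/s
(c) ΔV_total = 199.6 m/s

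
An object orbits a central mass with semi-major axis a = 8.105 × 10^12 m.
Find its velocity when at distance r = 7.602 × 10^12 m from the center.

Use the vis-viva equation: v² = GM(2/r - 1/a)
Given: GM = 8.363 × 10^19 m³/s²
a = 8.105 × 10^12 m
r = 7.602 × 10^12 m
GM = 8.363 × 10^19 m³/s²
2/r − 1/a = 2.63089 × 10^-13 − 1.23381 × 10^-13 = 1.39708 × 10^-13 m⁻¹
v² = GM (2/r − 1/a) = 1.16838 × 10^7 m²/s²
v = 3418.15 m/s ≈ 3.418 km/s

Final answer: 3.418 km/s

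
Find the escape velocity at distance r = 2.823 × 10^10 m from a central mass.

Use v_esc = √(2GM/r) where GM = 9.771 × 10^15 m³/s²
r = 2.823 × 10^10 m
GM = 9.771 × 10^15 m³/s²
2GM/r = 2 × (9.771 × 10^15) / (2.823 × 10^10) = 692242 m²/s²
v_esc = √(2GM/r) = 832.011 m/s ≈ 832 m/s

Final answer: 832 m/s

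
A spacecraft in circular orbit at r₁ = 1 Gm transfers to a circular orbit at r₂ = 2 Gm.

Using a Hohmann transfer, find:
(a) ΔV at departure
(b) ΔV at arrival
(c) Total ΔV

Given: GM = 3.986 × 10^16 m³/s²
r₁ = 1 Gm = 1 × 10^9 m
r₂ = 2 Gm = 2 × 10^9 m
GM = 3.986 × 10^16 m³/s²
Transfer ellipse: a_t = (r₁ + r₂)/2 = 1.5 × 10^9 m
Circular speed at r₁: v₁ = √(GM/r₁) = 6313.48 m/s
Transfer speed at r₁ (periapsis): v₁ₜ = √(GM(2/r₁ − 1/a_t)) = 7290.18 m/s
(a) ΔV₁ = v₁ₜ − v₁ = 976.698 m/s ≈ 976.7 m/s
Circular speed at r₂: v₂ = √(GM/r₂) = 4464.3 m/s
Transfer speed at r₂ (apoapsis): v₂ₜ = √(GM(2/r₂ − 1/a_t)) = 3645.09 m/s
(b) ΔV₂ = v₂ − v₂ₜ = 819.215 m/s ≈ 819.2 m/s
(c) ΔV_total = ΔV₁ + ΔV₂ = 1795.91 m/s ≈ 1.796 km/s

Final answer:
(a) ΔV₁ = 976.7 m/s
(b) ΔV₂ = 819.2 m/s
(c) ΔV_total = 1.796 km/s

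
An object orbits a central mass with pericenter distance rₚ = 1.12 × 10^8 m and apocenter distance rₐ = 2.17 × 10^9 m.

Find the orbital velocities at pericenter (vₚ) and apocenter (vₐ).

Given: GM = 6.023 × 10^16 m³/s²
rₚ = 1.12 × 10^8 m
rₐ = 2.17 × 10^9 m
GM = 6.023 × 10^16 m³/s²
a = (rₚ + rₐ)/2 = 1.141 × 10^9 m
Vis-viva: v² = GM (2/r − 1/a)
vₚ² = 6.023 × 10^16 × (1.78571 × 10^-8 − 8.76424 × 10^-10) = 1.02275 × 10^9 m²/s²
vₚ = 31980.4 m/s ≈ 31.98 km/s
vₐ² = 6.023 × 10^16 × (9.21659 × 10^-10 − 8.76424 × 10^-10) = 2.72449 × 10^6 m²/s²
vₐ = 1650.6 m/s ≈ 1.651 km/s

Final answer: vₚ = 31.98 km/s, vₐ = 1.651 km/s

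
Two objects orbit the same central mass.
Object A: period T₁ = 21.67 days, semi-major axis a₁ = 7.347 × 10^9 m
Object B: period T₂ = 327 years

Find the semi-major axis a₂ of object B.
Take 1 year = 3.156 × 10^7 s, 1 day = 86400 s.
T₁ = 21.67 days = 1.87229 × 10^6 s
T₂ = 327 years = 1.03201 × 10^10 s
a₁ = 7.347 × 10^9 m
Kepler's third law: (T₂/T₁)² = (a₂/a₁)³  ⇒  a₂ = a₁ (T₂/T₁)^(2/3)
T₂/T₁ = 5512.04
(T₂/T₁)^(2/3) = 312.038
a₂ = 7.347 × 10^9 m × 312.038 = 2.29255 × 10^12 m ≈ 2.293 × 10^12 m

Final answer: a₂ = 2.293 × 10^12 m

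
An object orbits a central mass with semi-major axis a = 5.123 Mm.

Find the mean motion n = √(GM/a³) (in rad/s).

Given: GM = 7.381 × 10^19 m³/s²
a = 5.123 Mm = 5.123 × 10^6 m
GM = 7.381 × 10^19 m³/s²
a³ = 1.34454 × 10^20 m³
GM/a³ = (7.381 × 10^19) / (1.34454 × 10^20) = 0.548962 s⁻²
n = √(GM/a³) = 0.74092 rad/s ≈ 0.7409 rad/s

Final answer: n = 0.7409 rad/s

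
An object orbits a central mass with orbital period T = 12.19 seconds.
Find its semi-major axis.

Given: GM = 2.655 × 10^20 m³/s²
T = 12.19 seconds
GM = 2.655 × 10^20 m³/s²
Kepler's third law: a³ = GM T² / (4π²)
T² = 148.596 s²
a³ = (2.655 × 10^20) × 148.596 / (4π²) = 9.99338 × 10^20 m³
a = (a³)^(1/3) = 9.99779 × 10^6 m ≈ 9.998 Mm

Final answer: 9.998 Mm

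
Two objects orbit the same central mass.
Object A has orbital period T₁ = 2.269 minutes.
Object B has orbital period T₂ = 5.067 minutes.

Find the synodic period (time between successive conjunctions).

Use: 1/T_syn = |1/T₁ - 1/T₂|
T₁ = 2.269 minutes = 136.14 s
T₂ = 5.067 minutes = 304.02 s
1/T₁ = 0.00734538 s⁻¹
1/T₂ = 0.00328926 s⁻¹
|1/T₁ − 1/T₂| = 0.00405612 s⁻¹
T_syn = 1 / |1/T₁ − 1/T₂| = 246.541 s ≈ 4.109 minutes

Final answer: T_syn = 4.109 minutes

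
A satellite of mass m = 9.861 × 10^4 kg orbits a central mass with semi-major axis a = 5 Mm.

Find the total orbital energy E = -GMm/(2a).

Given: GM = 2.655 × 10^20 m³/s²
a = 5 Mm = 5 × 10^6 m
GM = 2.655 × 10^20 m³/s²
2a = 1 × 10^7 m
GMm = 2.655 × 10^20 × 98610 = 2.6181 × 10^25 m³·kg/s²
E = −GMm/(2a) = -2.6181 × 10^18 J ≈ -2.618 EJ

Final answer: -2.618 EJ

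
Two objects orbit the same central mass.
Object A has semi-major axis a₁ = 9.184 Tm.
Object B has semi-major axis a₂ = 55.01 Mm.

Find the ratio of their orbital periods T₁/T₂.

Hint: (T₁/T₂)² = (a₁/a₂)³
a₁ = 9.184 Tm = 9.184 × 10^12 m
a₂ = 55.01 Mm = 5.501 × 10^7 m
a₁/a₂ = 166951
T₁/T₂ = (a₁/a₂)^(3/2) = (166951)^1.5 = 6.82159 × 10^7

Final answer: T₁/T₂ = 6.822 × 10^7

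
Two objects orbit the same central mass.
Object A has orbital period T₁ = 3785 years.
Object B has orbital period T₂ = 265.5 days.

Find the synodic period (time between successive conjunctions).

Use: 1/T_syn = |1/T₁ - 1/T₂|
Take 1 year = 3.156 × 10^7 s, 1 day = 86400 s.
T₁ = 3785 years = 1.19455 × 10^11 s
T₂ = 265.5 days = 2.29392 × 10^7 s
1/T₁ = 8.37138 × 10^-12 s⁻¹
1/T₂ = 4.35935 × 10^-8 s⁻¹
|1/T₁ − 1/T₂| = 4.35851 × 10^-8 s⁻¹
T_syn = 1 / |1/T₁ − 1/T₂| = 2.29436 × 10^7 s ≈ 265.6 days

Final answer: T_syn = 265.6 days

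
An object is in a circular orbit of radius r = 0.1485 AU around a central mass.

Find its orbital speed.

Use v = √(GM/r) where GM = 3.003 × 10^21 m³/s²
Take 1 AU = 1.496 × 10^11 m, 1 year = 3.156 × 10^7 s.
r = 0.1485 AU = 2.22156 × 10^10 m
GM = 3.003 × 10^21 m³/s²
GM/r = (3.003 × 10^21) / (2.22156 × 10^10) = 1.35175 × 10^11 m²/s²
v = √(GM/r) = 367662 m/s ≈ 77.56 AU/year

Final answer: 77.56 AU/year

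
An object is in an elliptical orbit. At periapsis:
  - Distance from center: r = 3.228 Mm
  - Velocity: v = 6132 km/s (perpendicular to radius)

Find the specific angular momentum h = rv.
r = 3.228 Mm = 3.228 × 10^6 m
v = 6132 km/s = 6.132 × 10^6 m/s
h = rv = 3.228 × 10^6 × 6.132 × 10^6 = 1.97941 × 10^13 m²/s ≈ 1.979 × 10^13 m²/s

Final answer: h = 1.979 × 10^13 m²/s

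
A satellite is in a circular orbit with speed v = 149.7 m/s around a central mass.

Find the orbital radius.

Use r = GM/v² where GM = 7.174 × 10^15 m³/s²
v = 149.7 m/s
GM = 7.174 × 10^15 m³/s²
v² = 22410.1 m²/s²
r = GM/v² = (7.174 × 10^15) / 22410.1 = 3.20124 × 10^11 m ≈ 320.1 Gm

Final answer: 320.1 Gm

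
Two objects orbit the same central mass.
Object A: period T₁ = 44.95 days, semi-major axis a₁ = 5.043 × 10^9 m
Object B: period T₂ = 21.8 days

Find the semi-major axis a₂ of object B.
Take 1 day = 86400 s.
T₁ = 44.95 days = 3.88368 × 10^6 s
T₂ = 21.8 days = 1.88352 × 10^6 s
a₁ = 5.043 × 10^9 m
Kepler's third law: (T₂/T₁)² = (a₂/a₁)³  ⇒  a₂ = a₁ (T₂/T₁)^(2/3)
T₂/T₁ = 0.484983
(T₂/T₁)^(2/3) = 0.617283
a₂ = 5.043 × 10^9 m × 0.617283 = 3.11296 × 10^9 m ≈ 3.113 × 10^9 m

Final answer: a₂ = 3.113 × 10^9 m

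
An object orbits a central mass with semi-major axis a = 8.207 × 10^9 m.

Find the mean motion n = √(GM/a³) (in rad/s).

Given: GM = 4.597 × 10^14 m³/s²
a = 8.207 × 10^9 m
GM = 4.597 × 10^14 m³/s²
a³ = 5.52781 × 10^29 m³
GM/a³ = (4.597 × 10^14) / (5.52781 × 10^29) = 8.31613 × 10^-16 s⁻²
n = √(GM/a³) = 2.88377 × 10^-8 rad/s ≈ 2.884 × 10^-8 rad/s

Final answer: n = 2.884 × 10^-8 rad/s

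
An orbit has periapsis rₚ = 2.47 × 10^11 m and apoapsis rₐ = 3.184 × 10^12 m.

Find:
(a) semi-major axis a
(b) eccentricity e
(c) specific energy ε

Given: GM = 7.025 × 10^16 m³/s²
rₚ = 2.47 × 10^11 m
rₐ = 3.184 × 10^12 m
GM = 7.025 × 10^16 m³/s²
a = (rₚ + rₐ)/2 = 1.7155 × 10^12 m
e = (rₐ − rₚ)/(rₐ + rₚ) = (2.937 × 10^12) / (3.431 × 10^12) = 0.856019
(a) a = 1.7155 × 10^12 m ≈ 1.716 × 10^12 m
(b) e = 0.856019 ≈ 0.856
(c) 2a = 3.431 × 10^12 m;  ε = −GM/(2a) = -20475.1 J/kg ≈ -20.48 kJ/kg

Final answer:
(a) semi-major axis a = 1.716 × 10^12 m
(b) eccentricity e = 0.856
(c) specific energy ε = -20.48 kJ/kg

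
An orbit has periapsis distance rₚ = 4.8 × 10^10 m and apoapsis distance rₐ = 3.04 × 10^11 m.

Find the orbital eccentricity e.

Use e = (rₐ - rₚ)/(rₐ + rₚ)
rₚ = 4.8 × 10^10 m
rₐ = 3.04 × 10^11 m
rₐ − rₚ = 2.56 × 10^11 m
rₐ + rₚ = 3.52 × 10^11 m
e = (rₐ − rₚ)/(rₐ + rₚ) = 0.727273

Final answer: e = 0.7273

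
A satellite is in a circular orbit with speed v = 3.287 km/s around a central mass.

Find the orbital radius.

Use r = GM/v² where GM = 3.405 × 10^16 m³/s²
v = 3.287 km/s = 3287 m/s
GM = 3.405 × 10^16 m³/s²
v² = 1.08044 × 10^7 m²/s²
r = GM/v² = (3.405 × 10^16) / (1.08044 × 10^7) = 3.1515 × 10^9 m ≈ 3.152 Gm

Final answer: 3.152 Gm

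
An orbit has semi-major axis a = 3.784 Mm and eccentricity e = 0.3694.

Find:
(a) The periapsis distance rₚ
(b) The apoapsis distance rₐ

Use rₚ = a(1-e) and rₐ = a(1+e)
a = 3.784 Mm = 3.784 × 10^6 m
e = 0.3694:  1 − e = 0.6306,  1 + e = 1.3694
(a) rₚ = a(1 − e) = 3.784 × 10^6 m × 0.6306 = 2.38619 × 10^6 m ≈ 2.386 Mm
(b) rₐ = a(1 + e) = 3.784 × 10^6 m × 1.3694 = 5.18181 × 10^6 m ≈ 5.182 Mm

Final answer:
(a) rₚ = 2.386 Mm
(b) rₐ = 5.182 Mm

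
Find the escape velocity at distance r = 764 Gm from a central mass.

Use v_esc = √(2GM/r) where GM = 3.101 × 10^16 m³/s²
r = 764 Gm = 7.64 × 10^11 m
GM = 3.101 × 10^16 m³/s²
2GM/r = 2 × (3.101 × 10^16) / (7.64 × 10^11) = 81178 m²/s²
v_esc = √(2GM/r) = 284.918 m/s ≈ 284.9 m/s

Final answer: 284.9 m/s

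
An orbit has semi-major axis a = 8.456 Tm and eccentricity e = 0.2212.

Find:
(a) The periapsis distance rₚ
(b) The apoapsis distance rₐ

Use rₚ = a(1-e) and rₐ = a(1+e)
a = 8.456 Tm = 8.456 × 10^12 m
e = 0.2212:  1 − e = 0.7788,  1 + e = 1.2212
(a) rₚ = a(1 − e) = 8.456 × 10^12 m × 0.7788 = 6.58553 × 10^12 m ≈ 6.586 Tm
(b) rₐ = a(1 + e) = 8.456 × 10^12 m × 1.2212 = 1.03265 × 10^13 m ≈ 10.33 Tm

Final answer:
(a) rₚ = 6.586 Tm
(b) rₐ = 10.33 Tm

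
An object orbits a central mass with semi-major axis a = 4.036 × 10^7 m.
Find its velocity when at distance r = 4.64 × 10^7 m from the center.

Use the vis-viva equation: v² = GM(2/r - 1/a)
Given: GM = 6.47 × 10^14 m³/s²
a = 4.036 × 10^7 m
r = 4.64 × 10^7 m
GM = 6.47 × 10^14 m³/s²
2/r − 1/a = 4.31034 × 10^-8 − 2.4777 × 10^-8 = 1.83264 × 10^-8 m⁻¹
v² = GM (2/r − 1/a) = 1.18572 × 10^7 m²/s²
v = 3443.43 m/s ≈ 3.443 km/s

Final answer: 3.443 km/s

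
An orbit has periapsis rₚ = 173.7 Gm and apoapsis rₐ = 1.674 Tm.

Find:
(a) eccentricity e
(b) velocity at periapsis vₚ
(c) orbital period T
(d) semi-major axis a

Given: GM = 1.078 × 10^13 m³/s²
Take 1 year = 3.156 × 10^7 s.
rₚ = 173.7 Gm = 1.737 × 10^11 m
rₐ = 1.674 Tm = 1.674 × 10^12 m
GM = 1.078 × 10^13 m³/s²
a = (rₚ + rₐ)/2 = 9.2385 × 10^11 m
e = (rₐ − rₚ)/(rₐ + rₚ) = (1.5003 × 10^12) / (1.8477 × 10^12) = 0.811982
(a) e = 0.811982 ≈ 0.812
(b) vₚ² = GM (2/rₚ − 1/a) = 1.078 × 10^13 × (1.15141 × 10^-11 − 1.08243 × 10^-12) = 112.453 m²/s²;  vₚ = 10.6044 m/s ≈ 10.6 m/s
(c) a³ = 7.88505 × 10^35 m³;  T = 2π √(a³/GM) = 2π × 2.70454 × 10^11 s = 1.69931 × 10^12 s ≈ 5.384 × 10^4 years
(d) a = 9.2385 × 10^11 m ≈ 923.9 Gm

Final answer:
(a) eccentricity e = 0.812
(b) velocity at periapsis vₚ = 10.6 m/s
(c) orbital period T = 5.384 × 10^4 years
(d) semi-major axis a = 923.9 Gm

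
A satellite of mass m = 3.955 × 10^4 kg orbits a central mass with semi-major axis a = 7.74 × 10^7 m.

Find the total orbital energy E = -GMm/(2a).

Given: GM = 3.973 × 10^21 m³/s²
a = 7.74 × 10^7 m
GM = 3.973 × 10^21 m³/s²
2a = 1.548 × 10^8 m
GMm = 3.973 × 10^21 × 39550 = 1.57132 × 10^26 m³·kg/s²
E = −GMm/(2a) = -1.01507 × 10^18 J ≈ -1.015 EJ

Final answer: -1.015 EJ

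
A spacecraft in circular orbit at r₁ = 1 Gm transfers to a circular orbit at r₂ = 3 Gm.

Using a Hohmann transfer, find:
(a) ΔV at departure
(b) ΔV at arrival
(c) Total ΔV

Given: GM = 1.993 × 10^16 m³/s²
r₁ = 1 Gm = 1 × 10^9 m
r₂ = 3 Gm = 3 × 10^9 m
GM = 1.993 × 10^16 m³/s²
Transfer ellipse: a_t = (r₁ + r₂)/2 = 2 × 10^9 m
Circular speed at r₁: v₁ = √(GM/r₁) = 4464.3 m/s
Transfer speed at r₁ (periapsis): v₁ₜ = √(GM(2/r₁ − 1/a_t)) = 5467.63 m/s
(a) ΔV₁ = v₁ₜ − v₁ = 1003.33 m/s ≈ 1.003 km/s
Circular speed at r₂: v₂ = √(GM/r₂) = 2577.47 m/s
Transfer speed at r₂ (apoapsis): v₂ₜ = √(GM(2/r₂ − 1/a_t)) = 1822.54 m/s
(b) ΔV₂ = v₂ − v₂ₜ = 754.922 m/s ≈ 754.9 m/s
(c) ΔV_total = ΔV₁ + ΔV₂ = 1758.25 m/s ≈ 1.758 km/s

Final answer:
(a) ΔV₁ = 1.003 km/s
(b) ΔV₂ = 754.9 m/s
(c) ΔV_total = 1.758 km/s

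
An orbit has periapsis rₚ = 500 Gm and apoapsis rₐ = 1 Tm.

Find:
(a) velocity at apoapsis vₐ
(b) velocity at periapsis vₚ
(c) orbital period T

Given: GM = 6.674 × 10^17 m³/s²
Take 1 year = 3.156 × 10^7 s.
rₚ = 500 Gm = 5 × 10^11 m
rₐ = 1 Tm = 1 × 10^12 m
GM = 6.674 × 10^17 m³/s²
a = (rₚ + rₐ)/2 = 7.5 × 10^11 m
e = (rₐ − rₚ)/(rₐ + rₚ) = (5 × 10^11) / (1.5 × 10^12) = 0.333333
(a) vₐ² = GM (2/rₐ − 1/a) = 6.674 × 10^17 × (2 × 10^-12 − 1.33333 × 10^-12) = 444933 m²/s²;  vₐ = 667.033 m/s ≈ 667 m/s
(b) vₚ² = GM (2/rₚ − 1/a) = 6.674 × 10^17 × (4 × 10^-12 − 1.33333 × 10^-12) = 1.77973 × 10^6 m²/s²;  vₚ = 1334.07 m/s ≈ 1.334 km/s
(c) a³ = 4.21875 × 10^35 m³;  T = 2π √(a³/GM) = 2π × 7.95058 × 10^8 s = 4.9955 × 10^9 s ≈ 158.3 years

Final answer:
(a) velocity at apoapsis vₐ = 667 m/s
(b) velocity at periapsis vₚ = 1.334 km/s
(c) orbital period T = 158.3 years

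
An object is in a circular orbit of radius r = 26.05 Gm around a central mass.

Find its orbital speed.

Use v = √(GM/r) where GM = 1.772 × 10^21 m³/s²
r = 26.05 Gm = 2.605 × 10^10 m
GM = 1.772 × 10^21 m³/s²
GM/r = (1.772 × 10^21) / (2.605 × 10^10) = 6.8023 × 10^10 m²/s²
v = √(GM/r) = 260812 m/s ≈ 260.8 km/s

Final answer: 260.8 km/s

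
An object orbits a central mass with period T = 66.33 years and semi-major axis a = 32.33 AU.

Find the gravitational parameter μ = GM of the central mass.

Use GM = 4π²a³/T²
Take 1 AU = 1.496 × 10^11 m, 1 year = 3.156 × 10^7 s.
T = 66.33 years = 2.09337 × 10^9 s
a = 32.33 AU = 4.83657 × 10^12 m
a³ = 1.13139 × 10^38 m³
T² = 4.38222 × 10^18 s²
GM = 4π² × (1.13139 × 10^38) / (4.38222 × 10^18) = 1.01924 × 10^21 m³/s²
GM ≈ 1.019 × 10^21 m³/s²

Final answer: GM = 1.019 × 10^21 m³/s²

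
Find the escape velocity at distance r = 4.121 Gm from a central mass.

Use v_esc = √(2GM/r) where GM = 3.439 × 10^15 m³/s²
r = 4.121 Gm = 4.121 × 10^9 m
GM = 3.439 × 10^15 m³/s²
2GM/r = 2 × (3.439 × 10^15) / (4.121 × 10^9) = 1.66901 × 10^6 m²/s²
v_esc = √(2GM/r) = 1291.9 m/s ≈ 1.292 km/s

Final answer: 1.292 km/s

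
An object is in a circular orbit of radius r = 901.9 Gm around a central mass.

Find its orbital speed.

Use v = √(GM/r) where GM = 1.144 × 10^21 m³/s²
r = 901.9 Gm = 9.019 × 10^11 m
GM = 1.144 × 10^21 m³/s²
GM/r = (1.144 × 10^21) / (9.019 × 10^11) = 1.26843 × 10^9 m²/s²
v = √(GM/r) = 35615.1 m/s ≈ 35.62 km/s

Final answer: 35.62 km/s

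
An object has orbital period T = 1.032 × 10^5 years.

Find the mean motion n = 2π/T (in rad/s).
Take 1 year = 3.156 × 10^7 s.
T = 1.032 × 10^5 years = 3.25699 × 10^12 s
n = 2π / (3.25699 × 10^12 s) = 1.92914 × 10^-12 rad/s ≈ 1.929 × 10^-12 rad/s

Final answer: n = 1.929 × 10^-12 rad/s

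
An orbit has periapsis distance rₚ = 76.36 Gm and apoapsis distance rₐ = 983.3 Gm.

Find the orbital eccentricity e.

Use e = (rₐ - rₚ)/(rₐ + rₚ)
rₚ = 76.36 Gm = 7.636 × 10^10 m
rₐ = 983.3 Gm = 9.833 × 10^11 m
rₐ − rₚ = 9.0694 × 10^11 m
rₐ + rₚ = 1.05966 × 10^12 m
e = (rₐ − rₚ)/(rₐ + rₚ) = 0.855878

Final answer: e = 0.8559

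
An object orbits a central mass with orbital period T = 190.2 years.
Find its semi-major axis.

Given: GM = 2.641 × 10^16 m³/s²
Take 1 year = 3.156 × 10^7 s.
T = 190.2 years = 6.00271 × 10^9 s
GM = 2.641 × 10^16 m³/s²
Kepler's third law: a³ = GM T² / (4π²)
T² = 3.60326 × 10^19 s²
a³ = (2.641 × 10^16) × (3.60326 × 10^19) / (4π²) = 2.41048 × 10^34 m³
a = (a³)^(1/3) = 2.88869 × 10^11 m ≈ 288.9 Gm

Final answer: 288.9 Gm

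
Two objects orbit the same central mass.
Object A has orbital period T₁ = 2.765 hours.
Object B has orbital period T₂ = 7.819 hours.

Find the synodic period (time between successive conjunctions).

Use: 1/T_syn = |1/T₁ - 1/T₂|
T₁ = 2.765 hours = 9954 s
T₂ = 7.819 hours = 28148.4 s
1/T₁ = 0.000100462 s⁻¹
1/T₂ = 3.5526 × 10^-5 s⁻¹
|1/T₁ − 1/T₂| = 6.49361 × 10^-5 s⁻¹
T_syn = 1 / |1/T₁ − 1/T₂| = 15399.7 s ≈ 4.278 hours

Final answer: T_syn = 4.278 hours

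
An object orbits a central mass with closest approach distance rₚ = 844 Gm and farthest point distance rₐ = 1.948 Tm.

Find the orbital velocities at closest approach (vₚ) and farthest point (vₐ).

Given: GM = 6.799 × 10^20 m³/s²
rₚ = 844 Gm = 8.44 × 10^11 m
rₐ = 1.948 Tm = 1.948 × 10^12 m
GM = 6.799 × 10^20 m³/s²
a = (rₚ + rₐ)/2 = 1.396 × 10^12 m
Vis-viva: v² = GM (2/r − 1/a)
vₚ² = 6.799 × 10^20 × (2.36967 × 10^-12 − 7.16332 × 10^-13) = 1.1241 × 10^9 m²/s²
vₚ = 33527.6 m/s ≈ 33.53 km/s
vₐ² = 6.799 × 10^20 × (1.02669 × 10^-12 − 7.16332 × 10^-13) = 2.11015 × 10^8 m²/s²
vₐ = 14526.4 m/s ≈ 14.53 km/s

Final answer: vₚ = 33.53 km/s, vₐ = 14.53 km/s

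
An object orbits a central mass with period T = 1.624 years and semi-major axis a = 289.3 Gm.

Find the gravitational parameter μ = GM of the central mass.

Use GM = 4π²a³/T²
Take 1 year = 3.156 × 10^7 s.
T = 1.624 years = 5.12534 × 10^7 s
a = 289.3 Gm = 2.893 × 10^11 m
a³ = 2.42128 × 10^34 m³
T² = 2.62692 × 10^15 s²
GM = 4π² × (2.42128 × 10^34) / (2.62692 × 10^15) = 3.63881 × 10^20 m³/s²
GM ≈ 3.639 × 10^20 m³/s²

Final answer: GM = 3.639 × 10^20 m³/s²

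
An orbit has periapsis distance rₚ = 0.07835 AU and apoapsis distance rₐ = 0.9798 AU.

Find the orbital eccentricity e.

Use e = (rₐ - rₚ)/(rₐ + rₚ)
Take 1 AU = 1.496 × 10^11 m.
rₚ = 0.07835 AU = 1.17212 × 10^10 m
rₐ = 0.9798 AU = 1.46578 × 10^11 m
rₐ − rₚ = 1.34857 × 10^11 m
rₐ + rₚ = 1.58299 × 10^11 m
e = (rₐ − rₚ)/(rₐ + rₚ) = 0.851911

Final answer: e = 0.8519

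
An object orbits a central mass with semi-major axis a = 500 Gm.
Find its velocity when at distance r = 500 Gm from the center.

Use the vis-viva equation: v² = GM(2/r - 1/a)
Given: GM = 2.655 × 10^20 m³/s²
a = 500 Gm = 5 × 10^11 m
r = 500 Gm = 5 × 10^11 m
GM = 2.655 × 10^20 m³/s²
2/r − 1/a = 4 × 10^-12 − 2 × 10^-12 = 2 × 10^-12 m⁻¹
v² = GM (2/r − 1/a) = 5.31 × 10^8 m²/s²
v = 23043.4 m/s ≈ 23.04 km/s

Final answer: 23.04 km/s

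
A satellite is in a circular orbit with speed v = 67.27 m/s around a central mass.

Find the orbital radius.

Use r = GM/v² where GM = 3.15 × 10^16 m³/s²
v = 67.27 m/s
GM = 3.15 × 10^16 m³/s²
v² = 4525.25 m²/s²
r = GM/v² = (3.15 × 10^16) / 4525.25 = 6.96094 × 10^12 m ≈ 6.961 × 10^12 m

Final answer: 6.961 × 10^12 m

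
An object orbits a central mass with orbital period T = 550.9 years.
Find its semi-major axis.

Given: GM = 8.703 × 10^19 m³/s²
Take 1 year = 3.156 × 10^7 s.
T = 550.9 years = 1.73864 × 10^10 s
GM = 8.703 × 10^19 m³/s²
Kepler's third law: a³ = GM T² / (4π²)
T² = 3.02287 × 10^20 s²
a³ = (8.703 × 10^19) × (3.02287 × 10^20) / (4π²) = 6.6639 × 10^38 m³
a = (a³)^(1/3) = 8.7346 × 10^12 m ≈ 8.735 Tm

Final answer: 8.735 Tm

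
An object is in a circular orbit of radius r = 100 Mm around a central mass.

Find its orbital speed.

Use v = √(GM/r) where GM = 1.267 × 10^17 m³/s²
r = 100 Mm = 1 × 10^8 m
GM = 1.267 × 10^17 m³/s²
GM/r = (1.267 × 10^17) / (1 × 10^8) = 1.267 × 10^9 m²/s²
v = √(GM/r) = 35594.9 m/s ≈ 35.59 km/s

Final answer: 35.59 km/s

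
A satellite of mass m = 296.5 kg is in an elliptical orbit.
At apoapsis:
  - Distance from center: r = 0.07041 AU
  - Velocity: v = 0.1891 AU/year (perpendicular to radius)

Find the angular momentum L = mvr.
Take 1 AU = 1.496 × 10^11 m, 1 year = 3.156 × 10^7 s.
r = 0.07041 AU = 1.05333 × 10^10 m
v = 0.1891 AU/year = 896.368 m/s
vr = 896.368 × 1.05333 × 10^10 = 9.44174 × 10^12 m²/s
L = m × vr = 296.5 × 9.44174 × 10^12 = 2.79948 × 10^15 kg·m²/s ≈ 2.799 × 10^15 kg·m²/s

Final answer: L = 2.799 × 10^15 kg·m²/s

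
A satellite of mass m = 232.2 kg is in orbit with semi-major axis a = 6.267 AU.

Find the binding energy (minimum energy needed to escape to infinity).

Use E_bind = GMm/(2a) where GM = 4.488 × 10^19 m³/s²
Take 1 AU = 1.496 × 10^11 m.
a = 6.267 AU = 9.37543 × 10^11 m
GM = 4.488 × 10^19 m³/s²
m = 232.2 kg
GMm = 4.488 × 10^19 × 232.2 = 1.04211 × 10^22 m³·kg/s²
2a = 1.87509 × 10^12 m
E_bind = GMm/(2a) = 5.55768 × 10^9 J ≈ 5.558 GJ

Final answer: 5.558 GJ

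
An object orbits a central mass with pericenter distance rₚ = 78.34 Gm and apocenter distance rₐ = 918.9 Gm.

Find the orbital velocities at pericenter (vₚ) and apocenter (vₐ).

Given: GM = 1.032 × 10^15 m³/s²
rₚ = 78.34 Gm = 7.834 × 10^10 m
rₐ = 918.9 Gm = 9.189 × 10^11 m
GM = 1.032 × 10^15 m³/s²
a = (rₚ + rₐ)/2 = 4.9862 × 10^11 m
Vis-viva: v² = GM (2/r − 1/a)
vₚ² = 1.032 × 10^15 × (2.55297 × 10^-11 − 2.00554 × 10^-12) = 24277 m²/s²
vₚ = 155.811 m/s ≈ 155.8 m/s
vₐ² = 1.032 × 10^15 × (2.17652 × 10^-12 − 2.00554 × 10^-12) = 176.451 m²/s²
vₐ = 13.2835 m/s ≈ 13.28 m/s

Final answer: vₚ = 155.8 m/s, vₐ = 13.28 m/s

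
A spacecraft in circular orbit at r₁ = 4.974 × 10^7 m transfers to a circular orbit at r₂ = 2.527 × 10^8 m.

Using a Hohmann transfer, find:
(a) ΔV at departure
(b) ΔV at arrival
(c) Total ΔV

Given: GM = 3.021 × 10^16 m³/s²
r₁ = 4.974 × 10^7 m
r₂ = 2.527 × 10^8 m
GM = 3.021 × 10^16 m³/s²
Transfer ellipse: a_t = (r₁ + r₂)/2 = 1.5122 × 10^8 m
Circular speed at r₁: v₁ = √(GM/r₁) = 24644.6 m/s
Transfer speed at r₁ (periapsis): v₁ₜ = √(GM(2/r₁ − 1/a_t)) = 31858.1 m/s
(a) ΔV₁ = v₁ₜ − v₁ = 7213.5 m/s ≈ 7.214 km/s
Circular speed at r₂: v₂ = √(GM/r₂) = 10933.8 m/s
Transfer speed at r₂ (apoapsis): v₂ₜ = √(GM(2/r₂ − 1/a_t)) = 6270.77 m/s
(b) ΔV₂ = v₂ − v₂ₜ = 4663.07 m/s ≈ 4.663 km/s
(c) ΔV_total = ΔV₁ + ΔV₂ = 11876.6 m/s ≈ 11.88 km/s

Final answer:
(a) ΔV₁ = 7.214 km/s
(b) ΔV₂ = 4.663 km/s
(c) ΔV_total = 11.88 km/s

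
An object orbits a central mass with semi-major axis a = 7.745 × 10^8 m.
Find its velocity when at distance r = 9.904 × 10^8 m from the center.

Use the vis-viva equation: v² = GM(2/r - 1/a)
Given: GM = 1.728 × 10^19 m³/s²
a = 7.745 × 10^8 m
r = 9.904 × 10^8 m
GM = 1.728 × 10^19 m³/s²
2/r − 1/a = 2.01939 × 10^-9 − 1.29116 × 10^-9 = 7.28231 × 10^-10 m⁻¹
v² = GM (2/r − 1/a) = 1.25838 × 10^10 m²/s²
v = 112178 m/s ≈ 112.2 km/s

Final answer: 112.2 km/s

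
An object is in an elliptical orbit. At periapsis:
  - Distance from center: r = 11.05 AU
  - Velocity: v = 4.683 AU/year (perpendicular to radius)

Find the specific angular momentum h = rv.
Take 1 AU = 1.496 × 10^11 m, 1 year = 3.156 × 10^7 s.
r = 11.05 AU = 1.65308 × 10^12 m
v = 4.683 AU/year = 22198.3 m/s
h = rv = 1.65308 × 10^12 × 22198.3 = 3.66955 × 10^16 m²/s ≈ 3.67 × 10^16 m²/s

Final answer: h = 3.67 × 10^16 m²/s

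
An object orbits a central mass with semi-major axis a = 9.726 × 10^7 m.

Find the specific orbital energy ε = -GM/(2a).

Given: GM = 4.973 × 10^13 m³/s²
a = 9.726 × 10^7 m
GM = 4.973 × 10^13 m³/s²
2a = 1.9452 × 10^8 m
ε = −GM/(2a) = -255655 J/kg ≈ -255.7 kJ/kg

Final answer: -255.7 kJ/kg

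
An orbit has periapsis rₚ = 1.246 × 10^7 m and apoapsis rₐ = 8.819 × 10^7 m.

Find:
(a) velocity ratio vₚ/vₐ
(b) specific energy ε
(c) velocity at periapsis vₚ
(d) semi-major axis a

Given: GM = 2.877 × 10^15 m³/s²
rₚ = 1.246 × 10^7 m
rₐ = 8.819 × 10^7 m
GM = 2.877 × 10^15 m³/s²
a = (rₚ + rₐ)/2 = 5.0325 × 10^7 m
e = (rₐ − rₚ)/(rₐ + rₚ) = (7.573 × 10^7) / (1.0065 × 10^8) = 0.752409
(a) vₚ/vₐ = rₐ/rₚ (angular momentum) = (8.819 × 10^7) / (1.246 × 10^7) = 7.07785 ≈ 7.078
(b) 2a = 1.0065 × 10^8 m;  ε = −GM/(2a) = -2.85842 × 10^7 J/kg ≈ -28.58 MJ/kg
(c) vₚ² = GM (2/rₚ − 1/a) = 2.877 × 10^15 × (1.60514 × 10^-7 − 1.98708 × 10^-8) = 4.04629 × 10^8 m²/s²;  vₚ = 20115.4 m/s ≈ 20.12 km/s
(d) a = 5.0325 × 10^7 m ≈ 5.033 × 10^7 m

Final answer:
(a) velocity ratio vₚ/vₐ = 7.078
(b) specific energy ε = -28.58 MJ/kg
(c) velocity at periapsis vₚ = 20.12 km/s
(d) semi-major axis a = 5.033 × 10^7 m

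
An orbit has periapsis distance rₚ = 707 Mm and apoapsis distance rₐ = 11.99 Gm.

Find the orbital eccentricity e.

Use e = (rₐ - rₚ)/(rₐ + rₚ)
rₚ = 707 Mm = 7.07 × 10^8 m
rₐ = 11.99 Gm = 1.199 × 10^10 m
rₐ − rₚ = 1.1283 × 10^10 m
rₐ + rₚ = 1.2697 × 10^10 m
e = (rₐ − rₚ)/(rₐ + rₚ) = 0.888635

Final answer: e = 0.8886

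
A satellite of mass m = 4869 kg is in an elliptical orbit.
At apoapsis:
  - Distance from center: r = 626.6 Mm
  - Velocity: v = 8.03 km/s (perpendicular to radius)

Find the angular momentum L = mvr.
r = 626.6 Mm = 6.266 × 10^8 m
v = 8.03 km/s = 8030 m/s
vr = 8030 × 6.266 × 10^8 = 5.0316 × 10^12 m²/s
L = m × vr = 4869 × 5.0316 × 10^12 = 2.44989 × 10^16 kg·m²/s ≈ 2.45 × 10^16 kg·m²/s

Final answer: L = 2.45 × 10^16 kg·m²/s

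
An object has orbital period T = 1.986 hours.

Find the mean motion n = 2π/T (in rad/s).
T = 1.986 hours = 7149.6 s
n = 2π / 7149.6 s = 0.000878816 rad/s ≈ 0.0008788 rad/s

Final answer: n = 0.0008788 rad/s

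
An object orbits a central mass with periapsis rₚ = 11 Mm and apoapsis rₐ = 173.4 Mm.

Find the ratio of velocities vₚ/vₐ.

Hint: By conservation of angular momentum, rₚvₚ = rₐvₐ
rₚ = 11 Mm = 1.1 × 10^7 m
rₐ = 173.4 Mm = 1.734 × 10^8 m
rₚvₚ = rₐvₐ  ⇒  vₚ/vₐ = rₐ/rₚ
vₚ/vₐ = (1.734 × 10^8) / (1.1 × 10^7) = 15.7636

Final answer: vₚ/vₐ = 15.76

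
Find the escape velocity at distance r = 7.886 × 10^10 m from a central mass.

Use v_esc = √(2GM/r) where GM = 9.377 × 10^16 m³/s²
r = 7.886 × 10^10 m
GM = 9.377 × 10^16 m³/s²
2GM/r = 2 × (9.377 × 10^16) / (7.886 × 10^10) = 2.37814 × 10^6 m²/s²
v_esc = √(2GM/r) = 1542.12 m/s ≈ 1.542 km/s

Final answer: 1.542 km/s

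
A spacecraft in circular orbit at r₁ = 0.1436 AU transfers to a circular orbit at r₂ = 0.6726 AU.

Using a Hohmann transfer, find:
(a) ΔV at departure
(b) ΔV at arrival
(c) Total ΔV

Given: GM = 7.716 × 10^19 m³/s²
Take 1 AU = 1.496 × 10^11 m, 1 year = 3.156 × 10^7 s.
r₁ = 0.1436 AU = 2.14826 × 10^10 m
r₂ = 0.6726 AU = 1.00621 × 10^11 m
GM = 7.716 × 10^19 m³/s²
Transfer ellipse: a_t = (r₁ + r₂)/2 = 6.10518 × 10^10 m
Circular speed at r₁: v₁ = √(GM/r₁) = 59931.2 m/s
Transfer speed at r₁ (periapsis): v₁ₜ = √(GM(2/r₁ − 1/a_t)) = 76939.3 m/s
(a) ΔV₁ = v₁ₜ − v₁ = 17008.1 m/s ≈ 3.588 AU/year
Circular speed at r₂: v₂ = √(GM/r₂) = 27691.8 m/s
Transfer speed at r₂ (apoapsis): v₂ₜ = √(GM(2/r₂ − 1/a_t)) = 16426.5 m/s
(b) ΔV₂ = v₂ − v₂ₜ = 11265.3 m/s ≈ 2.377 AU/year
(c) ΔV_total = ΔV₁ + ΔV₂ = 28273.4 m/s ≈ 5.965 AU/year

Final answer:
(a) ΔV₁ = 3.588 AU/year
(b) ΔV₂ = 2.377 AU/year
(c) ΔV_total = 5.965 AU/year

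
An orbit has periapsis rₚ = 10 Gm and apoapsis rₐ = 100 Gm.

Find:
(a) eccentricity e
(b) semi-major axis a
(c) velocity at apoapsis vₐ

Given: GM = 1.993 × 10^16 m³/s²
rₚ = 10 Gm = 1 × 10^10 m
rₐ = 100 Gm = 1 × 10^11 m
GM = 1.993 × 10^16 m³/s²
a = (rₚ + rₐ)/2 = 5.5 × 10^10 m
e = (rₐ − rₚ)/(rₐ + rₚ) = (9 × 10^10) / (1.1 × 10^11) = 0.818182
(a) e = 0.818182 ≈ 0.8182
(b) a = 5.5 × 10^10 m ≈ 55 Gm
(c) vₐ² = GM (2/rₐ − 1/a) = 1.993 × 10^16 × (2 × 10^-11 − 1.81818 × 10^-11) = 36236.4 m²/s²;  vₐ = 190.359 m/s ≈ 190.4 m/s

Final answer:
(a) eccentricity e = 0.8182
(b) semi-major axis a = 55 Gm
(c) velocity at apoapsis vₐ = 190.4 m/s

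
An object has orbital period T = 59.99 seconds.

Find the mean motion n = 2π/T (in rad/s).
T = 59.99 seconds
n = 2π / 59.99 s = 0.104737 rad/s ≈ 0.1047 rad/s

Final answer: n = 0.1047 rad/s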